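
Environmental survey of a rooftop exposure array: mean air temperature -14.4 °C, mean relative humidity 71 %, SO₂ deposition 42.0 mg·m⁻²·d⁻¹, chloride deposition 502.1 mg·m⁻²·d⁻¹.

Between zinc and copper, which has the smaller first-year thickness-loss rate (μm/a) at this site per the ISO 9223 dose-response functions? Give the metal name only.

zinc: temperature factor f = +0.038·(-24.4) = -0.9272
  sulphur-dioxide contribution → 0.6927 μm/a
  chloride contribution → 0.3145 μm/a
  total first-year rate 1.007 μm/a
copper: f(T) = +0.126·(T−10) [T≤10 °C] = -3.0744
  sulphur-dioxide contribution → 0.0427 μm/a
  chloride contribution → 0.3496 μm/a
  ⇒ r_corr(copper) = 0.3923 μm/a
Ordering by μm/a: zinc (1.01) > copper (0.392)

copper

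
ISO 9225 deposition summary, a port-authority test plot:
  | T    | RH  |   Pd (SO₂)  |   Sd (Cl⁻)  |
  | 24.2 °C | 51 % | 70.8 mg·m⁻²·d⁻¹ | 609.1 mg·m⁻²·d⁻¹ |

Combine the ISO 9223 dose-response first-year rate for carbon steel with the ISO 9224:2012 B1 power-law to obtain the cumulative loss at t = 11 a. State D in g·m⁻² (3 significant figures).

D(11) = 2.69e+03 g·m⁻²

carbon steel: temperature factor f = -0.054·(14.2) = -0.7668
  SO₂ term: 1.77·70.8^0.52·exp(0.02·51-0.7668) = 20.89
  Sd branch = 0.102·Sd^0.62·e^(0.033·RH+0.04·T) = 76.99 μm/a
  sum: 20.89 + 76.99 → r_corr = 97.88 μm/a
Power-law: D(11) = r_corr · 11^0.523
  D(11) = 97.88 × 11^0.523 = 97.88 × 3.505 = 343 μm
  Mass loss = 343 μm × 7.85 g/cm³ = 2693 g·m⁻²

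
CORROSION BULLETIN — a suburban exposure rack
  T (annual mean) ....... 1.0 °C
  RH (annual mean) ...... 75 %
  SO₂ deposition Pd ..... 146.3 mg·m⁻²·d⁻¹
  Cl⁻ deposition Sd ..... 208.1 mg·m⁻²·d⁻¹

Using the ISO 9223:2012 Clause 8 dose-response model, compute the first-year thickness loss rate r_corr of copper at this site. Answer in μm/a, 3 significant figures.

r_corr = 1.20 μm/a

copper: T≤10 °C ⇒ hinge +0.126·(1.0−10) = -1.1340
  sulphur-dioxide contribution → 0.5206 μm/a
  chloride contribution → 0.6769 μm/a
  total first-year rate 1.198 μm/a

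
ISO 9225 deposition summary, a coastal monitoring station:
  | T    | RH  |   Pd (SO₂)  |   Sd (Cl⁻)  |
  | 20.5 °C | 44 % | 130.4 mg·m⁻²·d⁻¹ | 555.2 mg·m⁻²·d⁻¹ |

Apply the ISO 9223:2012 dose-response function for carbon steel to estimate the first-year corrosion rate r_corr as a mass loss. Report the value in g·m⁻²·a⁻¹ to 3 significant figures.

carbon steel: T>10 °C ⇒ hinge -0.054·(20.5−10) = -0.5670
  Pd branch = 1.77·Pd^0.52·e^(0.02·RH+f) = 30.47 μm/a
  Cl⁻ term: 0.102·555.2^0.62·exp(0.033·44+0.04·20.5) = 49.76
  r_corr = 30.47 + 49.76 = 80.23 μm/a
Convert to mass loss: 80.23 μm/a × 7.85 g/cm³ = 629.8 g·m⁻²·a⁻¹

r_corr = 630 g·m⁻²·a⁻¹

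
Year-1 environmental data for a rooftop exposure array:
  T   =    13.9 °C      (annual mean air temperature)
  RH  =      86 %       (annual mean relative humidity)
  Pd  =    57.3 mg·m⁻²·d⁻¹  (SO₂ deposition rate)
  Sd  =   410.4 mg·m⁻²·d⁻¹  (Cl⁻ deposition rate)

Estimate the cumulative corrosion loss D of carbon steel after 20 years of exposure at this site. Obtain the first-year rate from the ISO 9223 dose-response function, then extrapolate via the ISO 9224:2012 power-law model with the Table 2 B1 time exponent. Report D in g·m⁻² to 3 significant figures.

carbon steel: f(T) = -0.054·(T−10) [T>10 °C] = -0.2106
  Pd branch = 1.77·Pd^0.52·e^(0.02·RH+f) = 65.73 μm/a
  Cl⁻ term: 0.102·410.4^0.62·exp(0.033·86+0.04·13.9) = 126.7
  sum: 65.73 + 126.7 → r_corr = 192.4 μm/a
Power-law: D(20) = r_corr · 20^0.523
  D(20) = 192.4 × 20^0.523 = 192.4 × 4.791 = 922 μm
  Mass loss = 922 μm × 7.85 g/cm³ = 7237 g·m⁻²

D(20) = 7.24e+03 g·m⁻²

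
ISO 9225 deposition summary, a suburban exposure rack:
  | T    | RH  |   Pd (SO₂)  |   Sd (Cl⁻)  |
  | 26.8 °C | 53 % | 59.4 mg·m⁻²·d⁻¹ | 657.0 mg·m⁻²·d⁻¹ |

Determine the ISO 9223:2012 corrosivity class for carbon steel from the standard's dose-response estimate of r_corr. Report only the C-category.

C5

carbon steel: T>10 °C ⇒ hinge -0.054·(26.8−10) = -0.9072
  sulphur-dioxide contribution → 17.25 μm/a
  chloride contribution → 95.64 μm/a
  total first-year rate 112.9 μm/a
113 μm/a falls in (80, 200] for carbon steel → category C5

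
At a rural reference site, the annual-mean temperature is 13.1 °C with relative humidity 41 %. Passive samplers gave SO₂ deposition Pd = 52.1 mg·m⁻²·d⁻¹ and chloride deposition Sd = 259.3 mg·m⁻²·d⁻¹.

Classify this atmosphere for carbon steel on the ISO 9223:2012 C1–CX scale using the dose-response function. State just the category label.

carbon steel: T>10 °C ⇒ hinge -0.054·(13.1−10) = -0.1674
  Pd branch = 1.77·Pd^0.52·e^(0.02·RH+f) = 26.56 μm/a
  Sd branch = 0.102·Sd^0.62·e^(0.033·RH+0.04·T) = 20.91 μm/a
  r_corr = 26.56 + 20.91 = 47.46 μm/a
ISO 9223 Table 2 (carbon steel): 25 < 47.5 ≤ 50 μm/a ⇒ C3

C3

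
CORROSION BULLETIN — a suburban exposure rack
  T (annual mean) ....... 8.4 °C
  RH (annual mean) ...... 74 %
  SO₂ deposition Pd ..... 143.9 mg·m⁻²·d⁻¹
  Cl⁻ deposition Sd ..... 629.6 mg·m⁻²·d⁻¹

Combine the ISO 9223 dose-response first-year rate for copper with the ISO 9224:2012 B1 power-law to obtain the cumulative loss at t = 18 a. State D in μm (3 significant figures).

D(18) = 17.2 μm

copper: f(T) = +0.126·(T−10) [T≤10 °C] = -0.2016
  Pd branch = 0.0053·Pd^0.26·e^(0.059·RH+f) = 1.242 μm/a
  Sd branch = 0.01025·Sd^0.27·e^(0.036·RH+0.049·T) = 1.265 μm/a
  sum: 1.242 + 1.265 → r_corr = 2.507 μm/a
Long-term exponent b (ISO 9224 Table 2, B1) = 0.667
  D(18) = 2.507 × 18^0.667 = 2.507 × 6.875 = 17.23 μm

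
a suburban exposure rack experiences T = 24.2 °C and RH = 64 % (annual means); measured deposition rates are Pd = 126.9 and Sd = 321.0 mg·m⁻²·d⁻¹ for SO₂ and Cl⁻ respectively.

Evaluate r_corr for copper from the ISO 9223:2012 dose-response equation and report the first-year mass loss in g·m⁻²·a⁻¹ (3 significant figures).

r_corr = 16.6 g·m⁻²·a⁻¹

copper: temperature factor f = -0.080·(14.2) = -1.1360
  sulphur-dioxide contribution → 0.2616 μm/a
  chloride contribution → 1.596 μm/a
  total first-year rate 1.858 μm/a
Convert to mass loss: 1.858 μm/a × 8.96 g/cm³ = 16.65 g·m⁻²·a⁻¹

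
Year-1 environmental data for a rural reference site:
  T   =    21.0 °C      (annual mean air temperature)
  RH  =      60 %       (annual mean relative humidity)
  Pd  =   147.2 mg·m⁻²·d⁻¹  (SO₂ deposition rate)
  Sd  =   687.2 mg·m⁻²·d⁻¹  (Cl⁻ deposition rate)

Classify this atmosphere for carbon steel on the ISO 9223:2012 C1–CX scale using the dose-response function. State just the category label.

carbon steel: T>10 °C ⇒ hinge -0.054·(21.0−10) = -0.5940
  Pd branch = 1.77·Pd^0.52·e^(0.02·RH+f) = 43.5 μm/a
  Sd branch = 0.102·Sd^0.62·e^(0.033·RH+0.04·T) = 98.24 μm/a
  sum: 43.5 + 98.24 → r_corr = 141.7 μm/a
ISO 9223 Table 2 (carbon steel): 80 < 142 ≤ 200 μm/a ⇒ C5

C5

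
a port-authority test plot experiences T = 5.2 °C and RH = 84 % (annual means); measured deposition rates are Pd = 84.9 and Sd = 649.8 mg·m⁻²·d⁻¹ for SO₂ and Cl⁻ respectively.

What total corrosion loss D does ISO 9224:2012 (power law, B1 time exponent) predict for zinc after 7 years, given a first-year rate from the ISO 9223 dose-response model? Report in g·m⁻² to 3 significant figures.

zinc: temperature factor f = +0.038·(-4.8) = -0.1824
  sulphur-dioxide contribution → 3.616 μm/a
  chloride contribution → 2.139 μm/a
  total first-year rate 5.754 μm/a
ISO 9224: D(t) = r_corr · t^b with b = 0.813 (zinc, B1)
  D(7) = 5.754 × 7^0.813 = 5.754 × 4.865 = 27.99 μm
  Mass loss = 27.99 μm × 7.14 g/cm³ = 199.9 g·m⁻²

D(7) = 200 g·m⁻²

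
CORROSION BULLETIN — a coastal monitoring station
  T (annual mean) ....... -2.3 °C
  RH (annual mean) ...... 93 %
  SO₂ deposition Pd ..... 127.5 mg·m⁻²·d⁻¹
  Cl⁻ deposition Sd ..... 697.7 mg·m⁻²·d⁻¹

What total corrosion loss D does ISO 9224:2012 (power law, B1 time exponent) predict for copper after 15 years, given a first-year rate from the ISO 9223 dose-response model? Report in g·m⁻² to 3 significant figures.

copper: temperature factor f = +0.126·(-12.3) = -1.5498
  SO₂ term: 0.0053·127.5^0.26·exp(0.059·93-1.5498) = 0.9585
  Cl⁻ term: 0.01025·697.7^0.27·exp(0.036·93+0.049·-2.3) = 1.526
  sum: 0.9585 + 1.526 → r_corr = 2.485 μm/a
ISO 9224: D(t) = r_corr · t^b with b = 0.667 (copper, B1)
  D(15) = 2.485 × 15^0.667 = 2.485 × 6.088 = 15.13 μm
  Mass loss = 15.13 μm × 8.96 g/cm³ = 135.5 g·m⁻²

D(15) = 136 g·m⁻²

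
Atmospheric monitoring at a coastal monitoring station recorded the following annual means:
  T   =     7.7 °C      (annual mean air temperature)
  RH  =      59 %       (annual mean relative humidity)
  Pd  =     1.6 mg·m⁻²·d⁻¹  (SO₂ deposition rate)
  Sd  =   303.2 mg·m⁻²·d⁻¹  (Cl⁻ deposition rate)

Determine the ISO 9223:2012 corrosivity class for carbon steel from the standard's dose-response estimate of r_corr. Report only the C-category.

C3

carbon steel: T≤10 °C ⇒ hinge +0.150·(7.7−10) = -0.3450
  SO₂ term: 1.77·1.6^0.52·exp(0.02·59-0.3450) = 5.209
  Cl⁻ term: 0.102·303.2^0.62·exp(0.033·59+0.04·7.7) = 33.62
  sum: 5.209 + 33.62 → r_corr = 38.83 μm/a
ISO 9223 Table 2 (carbon steel): 25 < 38.8 ≤ 50 μm/a ⇒ C3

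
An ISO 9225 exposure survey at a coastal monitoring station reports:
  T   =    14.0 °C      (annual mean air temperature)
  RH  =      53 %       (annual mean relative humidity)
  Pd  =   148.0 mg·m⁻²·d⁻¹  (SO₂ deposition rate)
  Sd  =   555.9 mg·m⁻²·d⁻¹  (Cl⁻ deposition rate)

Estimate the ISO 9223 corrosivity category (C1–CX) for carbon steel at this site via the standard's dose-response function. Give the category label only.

C5

carbon steel: f(T) = -0.054·(T−10) [T>10 °C] = -0.2160
  SO₂ term: 1.77·148.0^0.52·exp(0.02·53-0.2160) = 55.34
  Sd branch = 0.102·Sd^0.62·e^(0.033·RH+0.04·T) = 51.68 μm/a
  sum: 55.34 + 51.68 → r_corr = 107 μm/a
107 μm/a falls in (80, 200] for carbon steel → category C5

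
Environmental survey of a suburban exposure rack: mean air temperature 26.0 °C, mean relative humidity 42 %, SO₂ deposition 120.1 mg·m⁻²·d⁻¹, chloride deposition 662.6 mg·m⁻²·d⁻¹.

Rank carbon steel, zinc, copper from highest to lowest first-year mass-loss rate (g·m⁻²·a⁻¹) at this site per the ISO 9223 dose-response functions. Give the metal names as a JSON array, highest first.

carbon steel: temperature factor f = -0.054·(16.0) = -0.8640
  sulphur-dioxide contribution → 20.84 μm/a
  chloride contribution → 64.77 μm/a
  ⇒ r_corr(carbon steel) = 85.61 μm/a
  mass loss = 85.61 μm/a × 7.85 g/cm³ = 672 g·m⁻²·a⁻¹
zinc: f(T) = -0.071·(T−10) [T>10 °C] = -1.1360
  sulphur-dioxide contribution → 0.2351 μm/a
  chloride contribution → 9.055 μm/a
  total first-year rate 9.29 μm/a
  mass loss = 9.29 μm/a × 7.14 g/cm³ = 66.33 g·m⁻²·a⁻¹
copper: temperature factor f = -0.080·(16.0) = -1.2800
  sulphur-dioxide contribution → 0.06099 μm/a
  chloride contribution → 0.9603 μm/a
  total first-year rate 1.021 μm/a
  mass loss = 1.021 μm/a × 8.96 g/cm³ = 9.151 g·m⁻²·a⁻¹
Ordering by g·m⁻²·a⁻¹: carbon steel (672) > zinc (66.3) > copper (9.15)

["carbon steel", "zinc", "copper"]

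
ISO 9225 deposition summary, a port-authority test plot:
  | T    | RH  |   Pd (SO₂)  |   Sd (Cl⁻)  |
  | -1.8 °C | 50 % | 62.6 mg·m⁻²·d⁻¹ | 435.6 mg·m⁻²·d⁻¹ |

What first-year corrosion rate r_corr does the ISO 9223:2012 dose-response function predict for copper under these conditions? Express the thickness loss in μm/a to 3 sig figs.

copper: f(T) = +0.126·(T−10) [T≤10 °C] = -1.4868
  SO₂ term: 0.0053·62.6^0.26·exp(0.059·50-1.4868) = 0.06712
  Cl⁻ term: 0.01025·435.6^0.27·exp(0.036·50+0.049·-1.8) = 0.2929
  r_corr = 0.06712 + 0.2929 = 0.36 μm/a

r_corr = 0.360 μm/a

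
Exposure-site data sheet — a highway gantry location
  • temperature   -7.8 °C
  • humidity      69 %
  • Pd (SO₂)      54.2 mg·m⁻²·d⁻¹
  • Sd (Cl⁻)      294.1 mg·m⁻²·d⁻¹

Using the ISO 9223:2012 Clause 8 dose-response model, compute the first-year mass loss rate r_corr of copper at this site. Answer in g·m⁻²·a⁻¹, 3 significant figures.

r_corr = 4.32 g·m⁻²·a⁻¹

copper: temperature factor f = +0.126·(-17.8) = -2.2428
  SO₂ term: 0.0053·54.2^0.26·exp(0.059·69-2.2428) = 0.09313
  Cl⁻ term: 0.01025·294.1^0.27·exp(0.036·69+0.049·-7.8) = 0.3891
  r_corr = 0.09313 + 0.3891 = 0.4822 μm/a
Convert to mass loss: 0.4822 μm/a × 8.96 g/cm³ = 4.32 g·m⁻²·a⁻¹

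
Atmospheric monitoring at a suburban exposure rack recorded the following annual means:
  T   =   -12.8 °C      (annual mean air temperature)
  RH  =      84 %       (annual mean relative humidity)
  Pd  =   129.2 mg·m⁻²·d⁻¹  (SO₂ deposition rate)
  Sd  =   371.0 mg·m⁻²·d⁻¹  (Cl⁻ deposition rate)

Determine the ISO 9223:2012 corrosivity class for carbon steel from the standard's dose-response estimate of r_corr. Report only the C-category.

carbon steel: temperature factor f = +0.150·(-22.8) = -3.4200
  sulphur-dioxide contribution → 3.892 μm/a
  chloride contribution → 38.29 μm/a
  ⇒ r_corr(carbon steel) = 42.18 μm/a
ISO 9223 Table 2 (carbon steel): 25 < 42.2 ≤ 50 μm/a ⇒ C3

C3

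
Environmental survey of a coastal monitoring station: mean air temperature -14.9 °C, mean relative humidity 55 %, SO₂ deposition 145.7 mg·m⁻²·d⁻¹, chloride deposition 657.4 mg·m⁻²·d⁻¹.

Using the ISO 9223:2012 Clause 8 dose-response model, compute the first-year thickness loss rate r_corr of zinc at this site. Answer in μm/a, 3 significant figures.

r_corr = 0.872 μm/a

zinc: T≤10 °C ⇒ hinge +0.038·(-14.9−10) = -0.9462
  Pd branch = 0.0129·Pd^0.44·e^(0.046·RH+f) = 0.5628 μm/a
  Sd branch = 0.0175·Sd^0.57·e^(0.008·RH+0.085·T) = 0.3092 μm/a
  sum: 0.5628 + 0.3092 → r_corr = 0.872 μm/a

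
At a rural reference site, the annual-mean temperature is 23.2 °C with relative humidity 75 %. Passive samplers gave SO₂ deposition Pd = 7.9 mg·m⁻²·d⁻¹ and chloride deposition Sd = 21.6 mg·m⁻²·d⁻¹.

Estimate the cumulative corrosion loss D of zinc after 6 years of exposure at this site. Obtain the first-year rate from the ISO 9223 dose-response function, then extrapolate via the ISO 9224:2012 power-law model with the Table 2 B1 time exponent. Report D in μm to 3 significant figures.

zinc: f(T) = -0.071·(T−10) [T>10 °C] = -0.9372
  SO₂ term: 0.0129·7.9^0.44·exp(0.046·75-0.9372) = 0.3952
  Sd branch = 0.0175·Sd^0.57·e^(0.008·RH+0.085·T) = 1.32 μm/a
  sum: 0.3952 + 1.32 → r_corr = 1.716 μm/a
Power-law: D(6) = r_corr · 6^0.813
  D(6) = 1.716 × 6^0.813 = 1.716 × 4.292 = 7.363 μm

D(6) = 7.36 μm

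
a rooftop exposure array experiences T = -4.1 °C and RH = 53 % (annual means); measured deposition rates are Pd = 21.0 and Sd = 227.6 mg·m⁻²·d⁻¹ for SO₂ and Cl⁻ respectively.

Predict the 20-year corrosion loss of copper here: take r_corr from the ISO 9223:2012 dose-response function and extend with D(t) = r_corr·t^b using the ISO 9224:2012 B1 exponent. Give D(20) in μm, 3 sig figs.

copper: f(T) = +0.126·(T−10) [T≤10 °C] = -1.7766
  Pd branch = 0.0053·Pd^0.26·e^(0.059·RH+f) = 0.04514 μm/a
  Sd branch = 0.01025·Sd^0.27·e^(0.036·RH+0.049·T) = 0.2446 μm/a
  sum: 0.04514 + 0.2446 → r_corr = 0.2898 μm/a
Long-term exponent b (ISO 9224 Table 2, B1) = 0.667
  D(20) = 0.2898 × 20^0.667 = 0.2898 × 7.375 = 2.137 μm

D(20) = 2.14 μm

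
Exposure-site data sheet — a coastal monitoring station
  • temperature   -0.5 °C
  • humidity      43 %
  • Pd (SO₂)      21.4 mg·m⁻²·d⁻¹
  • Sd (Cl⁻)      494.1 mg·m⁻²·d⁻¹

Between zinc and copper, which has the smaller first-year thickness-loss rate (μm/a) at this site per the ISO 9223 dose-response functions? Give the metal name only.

copper

zinc: T≤10 °C ⇒ hinge +0.038·(-0.5−10) = -0.3990
  Pd branch = 0.0129·Pd^0.44·e^(0.046·RH+f) = 0.2408 μm/a
  Sd branch = 0.0175·Sd^0.57·e^(0.008·RH+0.085·T) = 0.8118 μm/a
  sum: 0.2408 + 0.8118 → r_corr = 1.053 μm/a
copper: T≤10 °C ⇒ hinge +0.126·(-0.5−10) = -1.3230
  Pd branch = 0.0053·Pd^0.26·e^(0.059·RH+f) = 0.03957 μm/a
  Sd branch = 0.01025·Sd^0.27·e^(0.036·RH+0.049·T) = 0.251 μm/a
  r_corr = 0.03957 + 0.251 = 0.2906 μm/a
Ordering by μm/a: zinc (1.05) > copper (0.291)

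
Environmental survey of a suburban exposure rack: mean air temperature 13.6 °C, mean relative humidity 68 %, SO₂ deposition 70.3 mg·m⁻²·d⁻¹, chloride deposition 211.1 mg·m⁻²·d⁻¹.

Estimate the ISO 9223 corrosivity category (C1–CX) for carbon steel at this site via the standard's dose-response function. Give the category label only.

C5

carbon steel: temperature factor f = -0.054·(3.6) = -0.1944
  Pd branch = 1.77·Pd^0.52·e^(0.02·RH+f) = 51.83 μm/a
  Cl⁻ term: 0.102·211.1^0.62·exp(0.033·68+0.04·13.6) = 45.77
  sum: 51.83 + 45.77 → r_corr = 97.6 μm/a
97.6 μm/a falls in (80, 200] for carbon steel → category C5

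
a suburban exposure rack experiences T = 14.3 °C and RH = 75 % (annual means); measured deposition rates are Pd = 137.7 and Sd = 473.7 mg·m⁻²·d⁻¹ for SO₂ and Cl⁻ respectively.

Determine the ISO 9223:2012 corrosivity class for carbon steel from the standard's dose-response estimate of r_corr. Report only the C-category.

carbon steel: temperature factor f = -0.054·(4.3) = -0.2322
  SO₂ term: 1.77·137.7^0.52·exp(0.02·75-0.2322) = 81.44
  Sd branch = 0.102·Sd^0.62·e^(0.033·RH+0.04·T) = 97.88 μm/a
  sum: 81.44 + 97.88 → r_corr = 179.3 μm/a
179 μm/a falls in (80, 200] for carbon steel → category C5

C5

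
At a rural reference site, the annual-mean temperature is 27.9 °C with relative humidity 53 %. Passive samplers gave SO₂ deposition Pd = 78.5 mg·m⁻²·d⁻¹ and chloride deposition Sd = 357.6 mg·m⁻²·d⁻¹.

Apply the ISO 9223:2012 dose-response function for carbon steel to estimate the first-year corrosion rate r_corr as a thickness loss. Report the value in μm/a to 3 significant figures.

r_corr = 87.3 μm/a

carbon steel: temperature factor f = -0.054·(17.9) = -0.9666
  Pd branch = 1.77·Pd^0.52·e^(0.02·RH+f) = 18.79 μm/a
  Sd branch = 0.102·Sd^0.62·e^(0.033·RH+0.04·T) = 68.54 μm/a
  sum: 18.79 + 68.54 → r_corr = 87.33 μm/a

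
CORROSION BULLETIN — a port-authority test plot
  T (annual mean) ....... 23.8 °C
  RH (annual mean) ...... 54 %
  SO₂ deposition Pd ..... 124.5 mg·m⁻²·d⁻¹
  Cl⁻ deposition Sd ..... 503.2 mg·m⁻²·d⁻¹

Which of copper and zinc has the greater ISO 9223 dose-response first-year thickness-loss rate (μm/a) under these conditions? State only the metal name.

zinc

copper: T>10 °C ⇒ hinge -0.080·(23.8−10) = -1.1040
  Pd branch = 0.0053·Pd^0.26·e^(0.059·RH+f) = 0.149 μm/a
  Sd branch = 0.01025·Sd^0.27·e^(0.036·RH+0.049·T) = 1.233 μm/a
  r_corr = 0.149 + 1.233 = 1.382 μm/a
zinc: temperature factor f = -0.071·(13.8) = -0.9798
  SO₂ term: 0.0129·124.5^0.44·exp(0.046·54-0.9798) = 0.485
  Sd branch = 0.0175·Sd^0.57·e^(0.008·RH+0.085·T) = 7.067 μm/a
  r_corr = 0.485 + 7.067 = 7.552 μm/a
Ordering by μm/a: zinc (7.55) > copper (1.38)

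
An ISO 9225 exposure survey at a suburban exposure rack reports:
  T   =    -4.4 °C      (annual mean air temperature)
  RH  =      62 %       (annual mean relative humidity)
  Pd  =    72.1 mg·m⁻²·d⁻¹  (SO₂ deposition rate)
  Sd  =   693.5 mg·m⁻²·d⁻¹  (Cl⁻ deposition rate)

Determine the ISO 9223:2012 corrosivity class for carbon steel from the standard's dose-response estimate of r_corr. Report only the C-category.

carbon steel: temperature factor f = +0.150·(-14.4) = -2.1600
  Pd branch = 1.77·Pd^0.52·e^(0.02·RH+f) = 6.525 μm/a
  Sd branch = 0.102·Sd^0.62·e^(0.033·RH+0.04·T) = 38.21 μm/a
  sum: 6.525 + 38.21 → r_corr = 44.73 μm/a
ISO 9223 Table 2 (carbon steel): 25 < 44.7 ≤ 50 μm/a ⇒ C3

C3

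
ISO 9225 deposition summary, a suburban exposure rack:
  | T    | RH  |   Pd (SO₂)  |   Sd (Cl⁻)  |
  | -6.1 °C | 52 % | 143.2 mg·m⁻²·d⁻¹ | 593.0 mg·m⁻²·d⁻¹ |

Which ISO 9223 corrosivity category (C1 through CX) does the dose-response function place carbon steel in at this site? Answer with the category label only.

carbon steel: T≤10 °C ⇒ hinge +0.150·(-6.1−10) = -2.4150
  sulphur-dioxide contribution → 5.914 μm/a
  chloride contribution → 23.29 μm/a
  total first-year rate 29.2 μm/a
29.2 μm/a falls in (25, 50] for carbon steel → category C3

C3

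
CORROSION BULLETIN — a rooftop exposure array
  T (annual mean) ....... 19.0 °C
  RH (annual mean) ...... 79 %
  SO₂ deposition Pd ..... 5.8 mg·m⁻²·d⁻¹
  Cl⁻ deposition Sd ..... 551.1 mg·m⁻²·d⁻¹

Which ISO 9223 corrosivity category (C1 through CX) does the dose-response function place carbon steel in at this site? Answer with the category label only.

C5

carbon steel: f(T) = -0.054·(T−10) [T>10 °C] = -0.4860
  Pd branch = 1.77·Pd^0.52·e^(0.02·RH+f) = 13.18 μm/a
  Cl⁻ term: 0.102·551.1^0.62·exp(0.033·79+0.04·19.0) = 148.1
  sum: 13.18 + 148.1 → r_corr = 161.2 μm/a
ISO 9223 Table 2 (carbon steel): 80 < 161 ≤ 200 μm/a ⇒ C5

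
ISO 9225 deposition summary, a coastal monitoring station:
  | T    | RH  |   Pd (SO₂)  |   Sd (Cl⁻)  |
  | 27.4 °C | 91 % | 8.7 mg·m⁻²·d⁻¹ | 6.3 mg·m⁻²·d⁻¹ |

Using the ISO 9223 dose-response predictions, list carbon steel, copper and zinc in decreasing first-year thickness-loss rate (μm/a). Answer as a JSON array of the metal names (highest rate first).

carbon steel: temperature factor f = -0.054·(17.4) = -0.9396
  SO₂ term: 1.77·8.7^0.52·exp(0.02·91-0.9396) = 13.15
  Sd branch = 0.102·Sd^0.62·e^(0.033·RH+0.04·T) = 19.25 μm/a
  r_corr = 13.15 + 19.25 = 32.4 μm/a
copper: T>10 °C ⇒ hinge -0.080·(27.4−10) = -1.3920
  Pd branch = 0.0053·Pd^0.26·e^(0.059·RH+f) = 0.4963 μm/a
  Cl⁻ term: 0.01025·6.3^0.27·exp(0.036·91+0.049·27.4) = 1.708
  r_corr = 0.4963 + 1.708 = 2.204 μm/a
zinc: T>10 °C ⇒ hinge -0.071·(27.4−10) = -1.2354
  Pd branch = 0.0129·Pd^0.44·e^(0.046·RH+f) = 0.6389 μm/a
  Cl⁻ term: 0.0175·6.3^0.57·exp(0.008·91+0.085·27.4) = 1.062
  r_corr = 0.6389 + 1.062 = 1.701 μm/a
Ordering by μm/a: carbon steel (32.4) > copper (2.2) > zinc (1.7)

["carbon steel", "copper", "zinc"]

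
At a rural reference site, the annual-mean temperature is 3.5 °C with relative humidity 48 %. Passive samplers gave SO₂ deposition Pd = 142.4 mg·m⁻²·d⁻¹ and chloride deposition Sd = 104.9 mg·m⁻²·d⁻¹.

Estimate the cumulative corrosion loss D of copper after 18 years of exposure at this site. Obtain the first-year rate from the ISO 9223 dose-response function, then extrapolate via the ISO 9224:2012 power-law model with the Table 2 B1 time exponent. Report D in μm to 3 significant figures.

D(18) = 2.64 μm

copper: temperature factor f = +0.126·(-6.5) = -0.8190
  SO₂ term: 0.0053·142.4^0.26·exp(0.059·48-0.8190) = 0.144
  Cl⁻ term: 0.01025·104.9^0.27·exp(0.036·48+0.049·3.5) = 0.2406
  r_corr = 0.144 + 0.2406 = 0.3846 μm/a
Power-law: D(18) = r_corr · 18^0.667
  D(18) = 0.3846 × 18^0.667 = 0.3846 × 6.875 = 2.644 μm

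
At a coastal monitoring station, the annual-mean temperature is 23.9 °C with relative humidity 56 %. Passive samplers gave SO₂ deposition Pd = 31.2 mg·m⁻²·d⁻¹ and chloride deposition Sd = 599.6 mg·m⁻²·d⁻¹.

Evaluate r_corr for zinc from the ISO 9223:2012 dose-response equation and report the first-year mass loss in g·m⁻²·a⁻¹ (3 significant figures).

zinc: temperature factor f = -0.071·(13.9) = -0.9869
  SO₂ term: 0.0129·31.2^0.44·exp(0.046·56-0.9869) = 0.2872
  Sd branch = 0.0175·Sd^0.57·e^(0.008·RH+0.085·T) = 8.003 μm/a
  sum: 0.2872 + 8.003 → r_corr = 8.29 μm/a
Convert to mass loss: 8.29 μm/a × 7.14 g/cm³ = 59.19 g·m⁻²·a⁻¹

r_corr = 59.2 g·m⁻²·a⁻¹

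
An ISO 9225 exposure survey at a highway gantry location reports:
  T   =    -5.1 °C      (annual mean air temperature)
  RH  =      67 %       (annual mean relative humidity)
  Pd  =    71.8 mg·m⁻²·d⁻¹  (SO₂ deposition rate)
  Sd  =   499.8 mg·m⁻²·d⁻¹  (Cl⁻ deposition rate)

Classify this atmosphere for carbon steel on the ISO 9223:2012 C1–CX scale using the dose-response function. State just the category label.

C3

carbon steel: f(T) = +0.150·(T−10) [T≤10 °C] = -2.2650
  Pd branch = 1.77·Pd^0.52·e^(0.02·RH+f) = 6.478 μm/a
  Sd branch = 0.102·Sd^0.62·e^(0.033·RH+0.04·T) = 35.77 μm/a
  sum: 6.478 + 35.77 → r_corr = 42.24 μm/a
42.2 μm/a falls in (25, 50] for carbon steel → category C3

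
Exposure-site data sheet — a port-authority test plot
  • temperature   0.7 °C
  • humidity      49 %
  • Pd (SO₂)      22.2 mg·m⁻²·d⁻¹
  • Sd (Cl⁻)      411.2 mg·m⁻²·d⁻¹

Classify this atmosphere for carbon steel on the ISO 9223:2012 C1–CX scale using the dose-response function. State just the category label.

carbon steel: T≤10 °C ⇒ hinge +0.150·(0.7−10) = -1.3950
  sulphur-dioxide contribution → 5.859 μm/a
  chloride contribution → 22.07 μm/a
  ⇒ r_corr(carbon steel) = 27.93 μm/a
27.9 μm/a falls in (25, 50] for carbon steel → category C3

C3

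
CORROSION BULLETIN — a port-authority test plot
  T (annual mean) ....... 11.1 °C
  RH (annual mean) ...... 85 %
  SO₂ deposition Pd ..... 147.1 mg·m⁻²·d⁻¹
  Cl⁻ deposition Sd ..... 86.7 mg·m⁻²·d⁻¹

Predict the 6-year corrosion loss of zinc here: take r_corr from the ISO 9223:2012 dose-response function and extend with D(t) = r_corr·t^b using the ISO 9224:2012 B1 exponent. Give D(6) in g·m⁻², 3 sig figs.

D(6) = 199 g·m⁻²

zinc: T>10 °C ⇒ hinge -0.071·(11.1−10) = -0.0781
  sulphur-dioxide contribution → 5.352 μm/a
  chloride contribution → 1.129 μm/a
  ⇒ r_corr(zinc) = 6.481 μm/a
Long-term exponent b (ISO 9224 Table 2, B1) = 0.813
  D(6) = 6.481 × 6^0.813 = 6.481 × 4.292 = 27.82 μm
  Mass loss = 27.82 μm × 7.14 g/cm³ = 198.6 g·m⁻²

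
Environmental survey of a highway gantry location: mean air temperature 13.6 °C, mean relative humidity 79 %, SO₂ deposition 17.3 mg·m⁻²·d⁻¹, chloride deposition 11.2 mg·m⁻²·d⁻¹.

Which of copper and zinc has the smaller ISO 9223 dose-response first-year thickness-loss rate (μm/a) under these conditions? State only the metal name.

copper

copper: f(T) = -0.080·(T−10) [T>10 °C] = -0.2880
  sulphur-dioxide contribution → 0.8817 μm/a
  chloride contribution → 0.6585 μm/a
  total first-year rate 1.54 μm/a
zinc: f(T) = -0.071·(T−10) [T>10 °C] = -0.2556
  sulphur-dioxide contribution → 1.326 μm/a
  chloride contribution → 0.4146 μm/a
  ⇒ r_corr(zinc) = 1.741 μm/a
Ordering by μm/a: zinc (1.74) > copper (1.54)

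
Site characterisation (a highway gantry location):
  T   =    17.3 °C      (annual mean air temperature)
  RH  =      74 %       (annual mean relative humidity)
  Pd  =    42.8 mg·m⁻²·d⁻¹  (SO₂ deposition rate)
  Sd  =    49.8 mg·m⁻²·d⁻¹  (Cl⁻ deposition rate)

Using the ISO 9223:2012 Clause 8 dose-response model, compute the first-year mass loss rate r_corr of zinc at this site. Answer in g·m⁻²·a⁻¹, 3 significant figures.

zinc: temperature factor f = -0.071·(7.3) = -0.5183
  sulphur-dioxide contribution → 1.207 μm/a
  chloride contribution → 1.277 μm/a
  total first-year rate 2.484 μm/a
Convert to mass loss: 2.484 μm/a × 7.14 g/cm³ = 17.73 g·m⁻²·a⁻¹

r_corr = 17.7 g·m⁻²·a⁻¹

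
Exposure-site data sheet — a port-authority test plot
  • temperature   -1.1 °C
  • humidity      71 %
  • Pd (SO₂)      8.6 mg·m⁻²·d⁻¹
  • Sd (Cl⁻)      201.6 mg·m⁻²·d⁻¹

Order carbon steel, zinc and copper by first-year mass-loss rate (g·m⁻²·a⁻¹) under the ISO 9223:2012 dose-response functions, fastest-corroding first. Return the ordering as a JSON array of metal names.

["carbon steel", "zinc", "copper"]

carbon steel: f(T) = +0.150·(T−10) [T≤10 °C] = -1.6650
  SO₂ term: 1.77·8.6^0.52·exp(0.02·71-1.6650) = 4.241
  Cl⁻ term: 0.102·201.6^0.62·exp(0.033·71+0.04·-1.1) = 27.28
  r_corr = 4.241 + 27.28 = 31.52 μm/a
  mass loss = 31.52 μm/a × 7.85 g/cm³ = 247.4 g·m⁻²·a⁻¹
zinc: f(T) = +0.038·(T−10) [T≤10 °C] = -0.4218
  SO₂ term: 0.0129·8.6^0.44·exp(0.046·71-0.4218) = 0.5715
  Sd branch = 0.0175·Sd^0.57·e^(0.008·RH+0.085·T) = 0.579 μm/a
  sum: 0.5715 + 0.579 → r_corr = 1.15 μm/a
  mass loss = 1.15 μm/a × 7.14 g/cm³ = 8.214 g·m⁻²·a⁻¹
copper: f(T) = +0.126·(T−10) [T≤10 °C] = -1.3986
  Pd branch = 0.0053·Pd^0.26·e^(0.059·RH+f) = 0.151 μm/a
  Sd branch = 0.01025·Sd^0.27·e^(0.036·RH+0.049·T) = 0.5243 μm/a
  r_corr = 0.151 + 0.5243 = 0.6753 μm/a
  mass loss = 0.6753 μm/a × 8.96 g/cm³ = 6.051 g·m⁻²·a⁻¹
Ordering by g·m⁻²·a⁻¹: carbon steel (247) > zinc (8.21) > copper (6.05)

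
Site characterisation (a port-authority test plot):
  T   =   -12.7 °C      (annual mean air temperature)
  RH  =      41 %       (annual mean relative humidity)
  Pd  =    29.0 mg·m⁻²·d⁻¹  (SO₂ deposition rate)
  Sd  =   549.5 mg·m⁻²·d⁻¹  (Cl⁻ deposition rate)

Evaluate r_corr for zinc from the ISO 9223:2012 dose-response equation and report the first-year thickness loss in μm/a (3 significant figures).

r_corr = 0.459 μm/a

zinc: T≤10 °C ⇒ hinge +0.038·(-12.7−10) = -0.8626
  sulphur-dioxide contribution → 0.1579 μm/a
  chloride contribution → 0.3009 μm/a
  total first-year rate 0.4589 μm/a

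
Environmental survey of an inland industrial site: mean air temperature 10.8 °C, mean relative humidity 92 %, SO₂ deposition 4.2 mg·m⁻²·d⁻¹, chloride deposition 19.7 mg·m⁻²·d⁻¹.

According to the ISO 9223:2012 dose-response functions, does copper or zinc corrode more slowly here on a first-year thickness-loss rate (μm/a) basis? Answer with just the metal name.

zinc

copper: f(T) = -0.080·(T−10) [T>10 °C] = -0.0640
  sulphur-dioxide contribution → 1.644 μm/a
  chloride contribution → 1.068 μm/a
  total first-year rate 2.712 μm/a
zinc: temperature factor f = -0.071·(0.8) = -0.0568
  sulphur-dioxide contribution → 1.578 μm/a
  chloride contribution → 0.5003 μm/a
  total first-year rate 2.078 μm/a
Ordering by μm/a: copper (2.71) > zinc (2.08)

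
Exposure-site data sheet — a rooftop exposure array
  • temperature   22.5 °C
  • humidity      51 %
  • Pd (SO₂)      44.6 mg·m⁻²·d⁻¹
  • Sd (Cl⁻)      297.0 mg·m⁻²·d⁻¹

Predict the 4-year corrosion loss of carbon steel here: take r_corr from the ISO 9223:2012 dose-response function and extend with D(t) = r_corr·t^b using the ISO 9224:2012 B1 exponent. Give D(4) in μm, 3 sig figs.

carbon steel: temperature factor f = -0.054·(12.5) = -0.6750
  SO₂ term: 1.77·44.6^0.52·exp(0.02·51-0.6750) = 18.01
  Cl⁻ term: 0.102·297.0^0.62·exp(0.033·51+0.04·22.5) = 46.08
  r_corr = 18.01 + 46.08 = 64.09 μm/a
Long-term exponent b (ISO 9224 Table 2, B1) = 0.523
  D(4) = 64.09 × 4^0.523 = 64.09 × 2.065 = 132.3 μm

D(4) = 132 μm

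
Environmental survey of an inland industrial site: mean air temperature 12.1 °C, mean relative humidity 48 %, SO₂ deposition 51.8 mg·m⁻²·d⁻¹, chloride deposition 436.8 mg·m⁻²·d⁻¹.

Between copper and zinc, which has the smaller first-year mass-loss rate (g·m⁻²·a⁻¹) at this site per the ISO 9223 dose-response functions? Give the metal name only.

copper: T>10 °C ⇒ hinge -0.080·(12.1−10) = -0.1680
  SO₂ term: 0.0053·51.8^0.26·exp(0.059·48-0.1680) = 0.2123
  Sd branch = 0.01025·Sd^0.27·e^(0.036·RH+0.049·T) = 0.539 μm/a
  r_corr = 0.2123 + 0.539 = 0.7513 μm/a
  mass loss = 0.7513 μm/a × 8.96 g/cm³ = 6.731 g·m⁻²·a⁻¹
zinc: T>10 °C ⇒ hinge -0.071·(12.1−10) = -0.1491
  Pd branch = 0.0129·Pd^0.44·e^(0.046·RH+f) = 0.5742 μm/a
  Sd branch = 0.0175·Sd^0.57·e^(0.008·RH+0.085·T) = 2.298 μm/a
  sum: 0.5742 + 2.298 → r_corr = 2.873 μm/a
  mass loss = 2.873 μm/a × 7.14 g/cm³ = 20.51 g·m⁻²·a⁻¹
Ordering by g·m⁻²·a⁻¹: zinc (20.5) > copper (6.73)

copper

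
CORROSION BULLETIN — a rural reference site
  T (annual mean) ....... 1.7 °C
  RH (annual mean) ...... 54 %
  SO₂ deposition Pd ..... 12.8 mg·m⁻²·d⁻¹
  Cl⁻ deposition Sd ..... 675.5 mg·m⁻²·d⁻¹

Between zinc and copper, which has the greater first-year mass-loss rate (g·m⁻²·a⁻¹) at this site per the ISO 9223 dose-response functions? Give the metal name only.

zinc: f(T) = +0.038·(T−10) [T≤10 °C] = -0.3154
  SO₂ term: 0.0129·12.8^0.44·exp(0.046·54-0.3154) = 0.3464
  Cl⁻ term: 0.0175·675.5^0.57·exp(0.008·54+0.085·1.7) = 1.277
  r_corr = 0.3464 + 1.277 = 1.624 μm/a
  mass loss = 1.624 μm/a × 7.14 g/cm³ = 11.59 g·m⁻²·a⁻¹
copper: f(T) = +0.126·(T−10) [T≤10 °C] = -1.0458
  SO₂ term: 0.0053·12.8^0.26·exp(0.059·54-1.0458) = 0.08742
  Sd branch = 0.01025·Sd^0.27·e^(0.036·RH+0.049·T) = 0.452 μm/a
  sum: 0.08742 + 0.452 → r_corr = 0.5395 μm/a
  mass loss = 0.5395 μm/a × 8.96 g/cm³ = 4.834 g·m⁻²·a⁻¹
Ordering by g·m⁻²·a⁻¹: zinc (11.6) > copper (4.83)

zinc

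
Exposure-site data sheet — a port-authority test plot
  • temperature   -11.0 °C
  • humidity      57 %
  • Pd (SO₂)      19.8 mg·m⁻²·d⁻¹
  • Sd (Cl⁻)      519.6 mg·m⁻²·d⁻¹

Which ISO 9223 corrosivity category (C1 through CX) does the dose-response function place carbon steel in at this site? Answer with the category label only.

carbon steel: T≤10 °C ⇒ hinge +0.150·(-11.0−10) = -3.1500
  Pd branch = 1.77·Pd^0.52·e^(0.02·RH+f) = 1.12 μm/a
  Sd branch = 0.102·Sd^0.62·e^(0.033·RH+0.04·T) = 20.8 μm/a
  r_corr = 1.12 + 20.8 = 21.92 μm/a
Category bounds: 1.3…25 μm/a bracket r_corr ⇒ C2

C2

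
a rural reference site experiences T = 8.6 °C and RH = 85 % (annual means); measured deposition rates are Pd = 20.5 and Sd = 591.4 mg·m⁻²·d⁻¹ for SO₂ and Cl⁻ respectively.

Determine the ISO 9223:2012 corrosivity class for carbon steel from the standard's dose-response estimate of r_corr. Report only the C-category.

carbon steel: temperature factor f = +0.150·(-1.4) = -0.2100
  SO₂ term: 1.77·20.5^0.52·exp(0.02·85-0.2100) = 37.77
  Sd branch = 0.102·Sd^0.62·e^(0.033·RH+0.04·T) = 124.4 μm/a
  r_corr = 37.77 + 124.4 = 162.2 μm/a
Category bounds: 80…200 μm/a bracket r_corr ⇒ C5

C5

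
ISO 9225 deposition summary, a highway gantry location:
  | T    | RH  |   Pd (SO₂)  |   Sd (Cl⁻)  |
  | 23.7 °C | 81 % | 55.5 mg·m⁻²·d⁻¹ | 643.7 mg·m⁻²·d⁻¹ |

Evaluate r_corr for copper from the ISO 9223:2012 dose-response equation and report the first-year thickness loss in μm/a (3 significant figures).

r_corr = 4.06 μm/a

copper: temperature factor f = -0.080·(13.7) = -1.0960
  SO₂ term: 0.0053·55.5^0.26·exp(0.059·81-1.0960) = 0.5988
  Cl⁻ term: 0.01025·643.7^0.27·exp(0.036·81+0.049·23.7) = 3.466
  sum: 0.5988 + 3.466 → r_corr = 4.065 μm/a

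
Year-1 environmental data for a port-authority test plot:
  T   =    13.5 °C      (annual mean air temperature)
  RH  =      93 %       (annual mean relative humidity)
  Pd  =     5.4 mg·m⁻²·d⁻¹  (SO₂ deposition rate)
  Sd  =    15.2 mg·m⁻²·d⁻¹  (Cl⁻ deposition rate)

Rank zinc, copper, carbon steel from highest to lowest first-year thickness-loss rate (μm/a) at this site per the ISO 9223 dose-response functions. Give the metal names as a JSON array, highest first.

zinc: f(T) = -0.071·(T−10) [T>10 °C] = -0.2485
  SO₂ term: 0.0129·5.4^0.44·exp(0.046·93-0.2485) = 1.523
  Cl⁻ term: 0.0175·15.2^0.57·exp(0.008·93+0.085·13.5) = 0.5472
  sum: 1.523 + 0.5472 → r_corr = 2.071 μm/a
copper: temperature factor f = -0.080·(3.5) = -0.2800
  SO₂ term: 0.0053·5.4^0.26·exp(0.059·93-0.2800) = 1.5
  Cl⁻ term: 0.01025·15.2^0.27·exp(0.036·93+0.049·13.5) = 1.178
  r_corr = 1.5 + 1.178 = 2.678 μm/a
carbon steel: f(T) = -0.054·(T−10) [T>10 °C] = -0.1890
  Pd branch = 1.77·Pd^0.52·e^(0.02·RH+f) = 22.62 μm/a
  Sd branch = 0.102·Sd^0.62·e^(0.033·RH+0.04·T) = 20.36 μm/a
  r_corr = 22.62 + 20.36 = 42.98 μm/a
Ordering by μm/a: carbon steel (43) > copper (2.68) > zinc (2.07)

["carbon steel", "copper", "zinc"]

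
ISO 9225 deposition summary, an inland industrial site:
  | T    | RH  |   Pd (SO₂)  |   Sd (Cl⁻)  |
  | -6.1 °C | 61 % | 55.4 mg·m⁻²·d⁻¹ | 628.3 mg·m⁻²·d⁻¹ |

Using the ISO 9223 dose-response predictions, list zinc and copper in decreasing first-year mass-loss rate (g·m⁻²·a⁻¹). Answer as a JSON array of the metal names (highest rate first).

zinc: T≤10 °C ⇒ hinge +0.038·(-6.1−10) = -0.6118
  SO₂ term: 0.0129·55.4^0.44·exp(0.046·61-0.6118) = 0.6771
  Cl⁻ term: 0.0175·628.3^0.57·exp(0.008·61+0.085·-6.1) = 0.668
  r_corr = 0.6771 + 0.668 = 1.345 μm/a
  mass loss = 1.345 μm/a × 7.14 g/cm³ = 9.604 g·m⁻²·a⁻¹
copper: f(T) = +0.126·(T−10) [T≤10 °C] = -2.0286
  Pd branch = 0.0053·Pd^0.26·e^(0.059·RH+f) = 0.07238 μm/a
  Sd branch = 0.01025·Sd^0.27·e^(0.036·RH+0.049·T) = 0.3892 μm/a
  r_corr = 0.07238 + 0.3892 = 0.4615 μm/a
  mass loss = 0.4615 μm/a × 8.96 g/cm³ = 4.135 g·m⁻²·a⁻¹
Ordering by g·m⁻²·a⁻¹: zinc (9.6) > copper (4.14)

["zinc", "copper"]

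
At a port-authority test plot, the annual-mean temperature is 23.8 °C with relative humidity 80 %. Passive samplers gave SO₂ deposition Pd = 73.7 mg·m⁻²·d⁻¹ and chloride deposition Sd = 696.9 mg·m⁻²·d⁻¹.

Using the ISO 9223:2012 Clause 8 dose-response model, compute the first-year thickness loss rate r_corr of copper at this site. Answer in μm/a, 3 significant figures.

copper: temperature factor f = -0.080·(13.8) = -1.1040
  SO₂ term: 0.0053·73.7^0.26·exp(0.059·80-1.1040) = 0.6029
  Sd branch = 0.01025·Sd^0.27·e^(0.036·RH+0.049·T) = 3.433 μm/a
  r_corr = 0.6029 + 3.433 = 4.035 μm/a

r_corr = 4.04 μm/a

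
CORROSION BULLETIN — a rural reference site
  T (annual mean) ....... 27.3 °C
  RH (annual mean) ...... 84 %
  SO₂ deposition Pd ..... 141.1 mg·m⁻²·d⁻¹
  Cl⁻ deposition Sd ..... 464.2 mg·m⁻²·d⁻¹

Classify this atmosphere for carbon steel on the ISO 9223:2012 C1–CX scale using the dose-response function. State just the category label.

CX

carbon steel: temperature factor f = -0.054·(17.3) = -0.9342
  Pd branch = 1.77·Pd^0.52·e^(0.02·RH+f) = 48.94 μm/a
  Sd branch = 0.102·Sd^0.62·e^(0.033·RH+0.04·T) = 218.8 μm/a
  r_corr = 48.94 + 218.8 = 267.7 μm/a
268 μm/a falls in (200, 700] for carbon steel → category CX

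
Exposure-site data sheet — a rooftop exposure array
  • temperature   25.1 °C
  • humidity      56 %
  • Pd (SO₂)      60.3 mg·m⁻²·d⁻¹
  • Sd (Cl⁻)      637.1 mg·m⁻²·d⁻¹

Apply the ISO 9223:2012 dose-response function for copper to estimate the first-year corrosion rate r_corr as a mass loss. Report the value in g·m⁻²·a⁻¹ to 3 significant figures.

r_corr = 14.6 g·m⁻²·a⁻¹

copper: f(T) = -0.080·(T−10) [T>10 °C] = -1.2080
  SO₂ term: 0.0053·60.3^0.26·exp(0.059·56-1.2080) = 0.1252
  Cl⁻ term: 0.01025·637.1^0.27·exp(0.036·56+0.049·25.1) = 1.505
  r_corr = 0.1252 + 1.505 = 1.63 μm/a
Convert to mass loss: 1.63 μm/a × 8.96 g/cm³ = 14.61 g·m⁻²·a⁻¹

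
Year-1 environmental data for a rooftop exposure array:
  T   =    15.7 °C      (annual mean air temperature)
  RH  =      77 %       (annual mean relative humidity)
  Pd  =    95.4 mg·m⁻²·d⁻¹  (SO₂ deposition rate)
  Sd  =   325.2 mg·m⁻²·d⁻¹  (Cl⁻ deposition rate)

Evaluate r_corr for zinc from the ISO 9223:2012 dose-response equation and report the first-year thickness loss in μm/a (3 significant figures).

r_corr = 5.54 μm/a

zinc: temperature factor f = -0.071·(5.7) = -0.4047
  SO₂ term: 0.0129·95.4^0.44·exp(0.046·77-0.4047) = 2.209
  Sd branch = 0.0175·Sd^0.57·e^(0.008·RH+0.085·T) = 3.327 μm/a
  r_corr = 2.209 + 3.327 = 5.536 μm/a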